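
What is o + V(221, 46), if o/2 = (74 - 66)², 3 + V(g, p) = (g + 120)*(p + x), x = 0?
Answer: 15811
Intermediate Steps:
V(g, p) = -3 + p*(120 + g) (V(g, p) = -3 + (g + 120)*(p + 0) = -3 + (120 + g)*p = -3 + p*(120 + g))
o = 128 (o = 2*(74 - 66)² = 2*8² = 2*64 = 128)
o + V(221, 46) = 128 + (-3 + 120*46 + 221*46) = 128 + (-3 + 5520 + 10166) = 128 + 15683 = 15811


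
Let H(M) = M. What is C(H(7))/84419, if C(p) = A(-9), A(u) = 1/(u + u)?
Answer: -1/1519542 ≈ -6.5809e-7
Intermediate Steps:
A(u) = 1/(2*u)
C(p) = -1/18 (C(p) = (½)/(-9) = (½)*(-⅑) = -1/18)
C(H(7))/84419 = -1/18/84419 = -1/18*1/84419 = -1/1519542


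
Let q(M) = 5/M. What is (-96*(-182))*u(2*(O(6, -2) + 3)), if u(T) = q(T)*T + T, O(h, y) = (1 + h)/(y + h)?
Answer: 253344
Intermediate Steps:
O(h, y) = (1 + h)/(h + y)
u(T) = 5 + T (u(T) = (5/T)*T + T = 5 + T)
(-96*(-182))*u(2*(O(6, -2) + 3)) = (-96*(-182))*(5 + 2*((1 + 6)/(6 - 2) + 3)) = 17472*(5 + 2*(7/4 + 3)) = 17472*(5 + 2*(19/4)) = 17472*(5 + 19/2) = 17472*(29/2) = 253344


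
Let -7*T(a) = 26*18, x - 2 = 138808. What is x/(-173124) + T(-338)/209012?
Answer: -1209355429/1507708062 ≈ -0.80212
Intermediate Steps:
x = 138810 (x = 2 + 138808 = 138810)
T(a) = -468/7 (T(a) = -26*18/7 = -⅐*468 = -468/7)
x/(-173124) + T(-338)/209012 = 138810/(-173124) - 468/7/209012 = 138810*(-1/173124) - 468/7*1/209012 = -3305/4122 - 117/365771 = -1209355429/1507708062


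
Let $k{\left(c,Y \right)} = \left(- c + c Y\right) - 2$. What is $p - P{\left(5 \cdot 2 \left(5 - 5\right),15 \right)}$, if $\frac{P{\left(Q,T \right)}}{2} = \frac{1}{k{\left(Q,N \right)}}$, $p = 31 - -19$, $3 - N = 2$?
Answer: $51$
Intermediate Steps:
$N = 1$ ($N = 3 - 2 = 1$)
$k{\left(c,Y \right)} = -2 - c + Y c$ ($k{\left(c,Y \right)} = \left(- c + Y c\right) - 2 = -2 - c + Y c$)
$p = 50$ ($p = 31 + 19 = 50$)
$P{\left(Q,T \right)} = -1$ ($P{\left(Q,T \right)} = \frac{2}{-2 - Q + 1 Q} = \frac{2}{-2 - Q + Q} = \frac{2}{-2} = 2 \left(- \frac{1}{2}\right) = -1$)
$p - P{\left(5 \cdot 2 \left(5 - 5\right),15 \right)} = 50 - -1 = 50 + 1 = 51$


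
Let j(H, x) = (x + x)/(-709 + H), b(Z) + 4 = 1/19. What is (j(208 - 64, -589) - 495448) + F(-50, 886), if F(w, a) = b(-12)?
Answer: -5318654273/10735 ≈ -4.9545e+5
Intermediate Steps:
b(Z) = -75/19 (b(Z) = -4 + 1/19 = -75/19)
j(H, x) = 2*x/(-709 + H) (j(H, x) = (2*x)/(-709 + H) = 2*x/(-709 + H))
F(w, a) = -75/19
(j(208 - 64, -589) - 495448) + F(-50, 886) = (2*(-589)/(-709 + (208 - 64)) - 495448) - 75/19 = (2*(-589)/(-709 + 144) - 495448) - 75/19 = (2*(-589)/(-565) - 495448) - 75/19 = (2*(-589)*(-1/565) - 495448) - 75/19 = (1178/565 - 495448) - 75/19 = -279926942/565 - 75/19 = -5318654273/10735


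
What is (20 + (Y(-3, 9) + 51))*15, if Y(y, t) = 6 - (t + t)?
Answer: 885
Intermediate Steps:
Y(y, t) = 6 - 2*t
(20 + (Y(-3, 9) + 51))*15 = (20 + ((6 - 2*9) + 51))*15 = (20 + ((6 - 18) + 51))*15 = (20 + (-12 + 51))*15 = (20 + 39)*15 = 59*15 = 885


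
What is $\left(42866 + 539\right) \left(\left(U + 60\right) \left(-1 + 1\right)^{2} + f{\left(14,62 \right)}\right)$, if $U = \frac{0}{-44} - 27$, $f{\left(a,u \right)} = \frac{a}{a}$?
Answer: $43405$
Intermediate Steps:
$f{\left(a,u \right)} = 1$
$U = -27$ ($U = 0 \left(- \frac{1}{44}\right) - 27 = 0 - 27 = -27$)
$\left(42866 + 539\right) \left(\left(U + 60\right) \left(-1 + 1\right)^{2} + f{\left(14,62 \right)}\right) = \left(42866 + 539\right) \left(\left(-27 + 60\right) \left(-1 + 1\right)^{2} + 1\right) = 43405 \left(33 \cdot 0^{2} + 1\right) = 43405 \left(33 \cdot 0 + 1\right) = 43405 \left(0 + 1\right) = 43405 \cdot 1 = 43405$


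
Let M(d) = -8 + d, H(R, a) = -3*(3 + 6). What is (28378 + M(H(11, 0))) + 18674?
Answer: 47017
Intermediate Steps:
H(R, a) = -27 (H(R, a) = -3*9 = -27)
(28378 + M(H(11, 0))) + 18674 = (28378 + (-8 - 27)) + 18674 = (28378 - 35) + 18674 = 28343 + 18674 = 47017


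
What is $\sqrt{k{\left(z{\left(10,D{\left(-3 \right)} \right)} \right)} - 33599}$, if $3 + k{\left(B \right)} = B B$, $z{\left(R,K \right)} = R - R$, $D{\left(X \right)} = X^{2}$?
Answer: $i \sqrt{33602} \approx 183.31 i$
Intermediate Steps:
$z{\left(R,K \right)} = 0$
$k{\left(B \right)} = -3 + B^{2}$ ($k{\left(B \right)} = -3 + B B = -3 + B^{2}$)
$\sqrt{k{\left(z{\left(10,D{\left(-3 \right)} \right)} \right)} - 33599} = \sqrt{\left(-3 + 0^{2}\right) - 33599} = \sqrt{\left(-3 + 0\right) - 33599} = \sqrt{-3 - 33599} = \sqrt{-33602} = i \sqrt{33602}$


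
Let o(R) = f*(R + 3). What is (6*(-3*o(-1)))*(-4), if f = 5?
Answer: 720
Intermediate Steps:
o(R) = 15 + 5*R (o(R) = 5*(R + 3) = 5*(3 + R) = 15 + 5*R)
(6*(-3*o(-1)))*(-4) = (6*(-3*(15 + 5*(-1))))*(-4) = (6*(-3*(15 - 5)))*(-4) = (6*(-3*10))*(-4) = (6*(-30))*(-4) = -180*(-4) = 720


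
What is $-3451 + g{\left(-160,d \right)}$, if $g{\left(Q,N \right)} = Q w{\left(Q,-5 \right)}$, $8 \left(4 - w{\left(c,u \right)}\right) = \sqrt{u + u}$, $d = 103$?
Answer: $-4091 + 20 i \sqrt{10} \approx -4091.0 + 63.246 i$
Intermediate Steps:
$w{\left(c,u \right)} = 4 - \frac{\sqrt{2} \sqrt{u}}{8}$ ($w{\left(c,u \right)} = 4 - \frac{\sqrt{u + u}}{8} = 4 - \frac{\sqrt{2 u}}{8} = 4 - \frac{\sqrt{2} \sqrt{u}}{8}$)
$g{\left(Q,N \right)} = Q \left(4 - \frac{i \sqrt{10}}{8}\right)$ ($g{\left(Q,N \right)} = Q \left(4 - \frac{\sqrt{2} \sqrt{-5}}{8}\right) = Q \left(4 - \frac{\sqrt{2} i \sqrt{5}}{8}\right) = Q \left(4 - \frac{i \sqrt{10}}{8}\right)$)
$-3451 + g{\left(-160,d \right)} = -3451 + \frac{1}{8} \left(-160\right) \left(32 - i \sqrt{10}\right) = -3451 - \left(640 - 20 i \sqrt{10}\right) = -4091 + 20 i \sqrt{10}$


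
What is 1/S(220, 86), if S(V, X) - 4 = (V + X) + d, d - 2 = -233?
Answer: 1/79 ≈ 0.012658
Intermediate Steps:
d = -231 (d = 2 - 233 = -231)
S(V, X) = -227 + V + X (S(V, X) = 4 + ((V + X) - 231) = 4 + (-231 + V + X) = -227 + V + X)
1/S(220, 86) = 1/(-227 + 220 + 86) = 1/79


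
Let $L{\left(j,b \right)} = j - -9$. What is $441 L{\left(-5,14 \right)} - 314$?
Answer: $1450$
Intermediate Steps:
$L{\left(j,b \right)} = 9 + j$ ($L{\left(j,b \right)} = j + 9 = 9 + j$)
$441 L{\left(-5,14 \right)} - 314 = 441 \left(9 - 5\right) - 314 = 441 \cdot 4 - 314 = 1764 - 314 = 1450$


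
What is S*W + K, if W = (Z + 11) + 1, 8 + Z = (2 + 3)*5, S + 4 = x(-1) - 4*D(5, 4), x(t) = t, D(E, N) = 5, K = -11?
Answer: -736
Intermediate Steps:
S = -25 (S = -4 + (-1 - 4*5) = -4 + (-1 - 20) = -4 - 21 = -25)
Z = 17 (Z = -8 + (2 + 3)*5 = -8 + 5*5 = -8 + 25 = 17)
W = 29 (W = (17 + 11) + 1 = 28 + 1 = 29)
S*W + K = -25*29 - 11 = -725 - 11 = -736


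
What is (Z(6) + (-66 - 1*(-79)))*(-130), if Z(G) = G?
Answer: -2470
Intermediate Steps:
(Z(6) + (-66 - 1*(-79)))*(-130) = (6 + (-66 - 1*(-79)))*(-130) = (6 + (-66 + 79))*(-130) = (6 + 13)*(-130) = 19*(-130) = -2470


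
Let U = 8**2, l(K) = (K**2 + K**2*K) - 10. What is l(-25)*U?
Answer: -960640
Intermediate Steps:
l(K) = -10 + K**2 + K**3 (l(K) = (K**2 + K**3) - 10 = -10 + K**2 + K**3)
U = 64
l(-25)*U = (-10 + (-25)**2 + (-25)**3)*64 = (-10 + 625 - 15625)*64 = -15010*64 = -960640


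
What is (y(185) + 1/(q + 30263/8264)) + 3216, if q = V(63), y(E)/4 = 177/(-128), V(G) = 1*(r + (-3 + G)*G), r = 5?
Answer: 3216582055153/1001904096 ≈ 3210.5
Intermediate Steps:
V(G) = 5 + G*(-3 + G) (V(G) = 1*(5 + (-3 + G)*G) = 1*(5 + G*(-3 + G)) = 5 + G*(-3 + G))
y(E) = -177/32 (y(E) = 4*(177/(-128)) = 4*(177*(-1/128)) = 4*(-177/128) = -177/32)
q = 3785 (q = 5 + 63² - 3*63 = 5 + 3969 - 189 = 3785)
(y(185) + 1/(q + 30263/8264)) + 3216 = (-177/32 + 1/(3785 + 30263/8264)) + 3216 = (-177/32 + 1/(31309503/8264)) + 3216 = (-177/32 + 8264/31309503) + 3216 = -5541517583/1001904096 + 3216 = 3216582055153/1001904096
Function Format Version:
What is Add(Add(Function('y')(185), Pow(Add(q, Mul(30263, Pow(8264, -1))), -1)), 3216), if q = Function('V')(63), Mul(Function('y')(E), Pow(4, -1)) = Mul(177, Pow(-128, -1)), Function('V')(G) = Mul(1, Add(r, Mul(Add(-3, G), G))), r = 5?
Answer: Rational(3216582055153, 1001904096) ≈ 3210.5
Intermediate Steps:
Function('V')(G) = Add(5, Mul(G, Add(-3, G))) (Function('V')(G) = Mul(1, Add(5, Mul(Add(-3, G), G))) = Mul(1, Add(5, Mul(G, Add(-3, G)))) = Add(5, Mul(G, Add(-3, G))))
Function('y')(E) = Rational(-177, 32) (Function('y')(E) = Mul(4, Mul(177, Pow(-128, -1))) = Mul(4, Mul(177, Rational(-1, 128))) = Mul(4, Rational(-177, 128)) = Rational(-177, 32))
q = 3785 (q = Add(5, Pow(63, 2), Mul(-3, 63)) = Add(5, 3969, -189) = 3785)
Add(Add(Function('y')(185), Pow(Add(q, Mul(30263, Pow(8264, -1))), -1)), 3216) = Add(Add(Rational(-177, 32), Pow(Add(3785, Mul(30263, Pow(8264, -1))), -1)), 3216) = Add(Add(Rational(-177, 32), Pow(Add(3785, Mul(30263, Rational(1, 8264))), -1)), 3216) = Add(Add(Rational(-177, 32), Pow(Add(3785, Rational(30263, 8264)), -1)), 3216) = Add(Add(Rational(-177, 32), Pow(Rational(31309503, 8264), -1)), 3216) = Add(Add(Rational(-177, 32), Rational(8264, 31309503)), 3216) = Add(Rational(-5541517583, 1001904096), 3216) = Rational(3216582055153, 1001904096)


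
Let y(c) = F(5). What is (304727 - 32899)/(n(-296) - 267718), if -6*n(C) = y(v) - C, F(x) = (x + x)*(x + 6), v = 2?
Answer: -815484/803357 ≈ -1.0151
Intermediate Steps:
F(x) = 2*x*(6 + x) (F(x) = (2*x)*(6 + x) = 2*x*(6 + x))
y(c) = 110 (y(c) = 2*5*(6 + 5) = 2*5*11 = 110)
n(C) = -55/3 + C/6 (n(C) = -(110 - C)/6 = -55/3 + C/6)
(304727 - 32899)/(n(-296) - 267718) = (304727 - 32899)/((-55/3 + (⅙)*(-296)) - 267718) = 271828/((-55/3 - 148/3) - 267718) = 271828/(-203/3 - 267718) = 271828/(-803357/3) = 271828*(-3/803357) = -815484/803357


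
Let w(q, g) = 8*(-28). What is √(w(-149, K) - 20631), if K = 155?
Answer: I*√20855 ≈ 144.41*I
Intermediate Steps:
w(q, g) = -224
√(w(-149, K) - 20631) = √(-224 - 20631) = √(-20855) = I*√20855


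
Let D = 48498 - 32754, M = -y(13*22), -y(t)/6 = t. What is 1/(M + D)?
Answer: 1/17460 ≈ 5.7274e-5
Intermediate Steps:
y(t) = -6*t
M = 1716 (M = -(-6)*13*22 = -(-6)*286 = -1*(-1716) = 1716)
D = 15744
1/(M + D) = 1/(1716 + 15744) = 1/17460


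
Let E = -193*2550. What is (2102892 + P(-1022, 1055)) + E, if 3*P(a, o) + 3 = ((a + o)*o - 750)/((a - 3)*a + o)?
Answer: 112602071844/69907 ≈ 1.6107e+6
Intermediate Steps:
E = -492150
P(a, o) = -1 + (-750 + o*(a + o))/(3*(o + a*(-3 + a))) (P(a, o) = -1 + (((a + o)*o - 750)/((a - 3)*a + o))/3 = -1 + ((o*(a + o) - 750)/((-3 + a)*a + o))/3 = -1 + ((-750 + o*(a + o))/(a*(-3 + a) + o))/3 = -1 + ((-750 + o*(a + o))/(o + a*(-3 + a)))/3 = -1 + (-750 + o*(a + o))/(3*(o + a*(-3 + a))))
(2102892 + P(-1022, 1055)) + E = (2102892 + (-250 - 1*1055 - 1*(-1022)² + 3*(-1022) + (⅓)*1055² + (⅓)*(-1022)*1055)/(1055 + (-1022)² - 3*(-1022))) - 492150 = (2102892 + (-250 - 1055 - 1*1044484 - 3066 + (⅓)*1113025 - 1078210/3)/(1055 + 1044484 + 3066)) - 492150 = (2102892 + (-250 - 1055 - 1044484 - 3066 + 1113025/3 - 1078210/3)/1048605) - 492150 = (2102892 + (1/1048605)*(-1037250)) - 492150 = (2102892 - 69150/69907) - 492150 = 147006801894/69907 - 492150 = 112602071844/69907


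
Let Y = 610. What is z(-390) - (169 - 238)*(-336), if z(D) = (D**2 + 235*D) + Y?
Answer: 37876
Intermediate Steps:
z(D) = 610 + D**2 + 235*D (z(D) = (D**2 + 235*D) + 610 = 610 + D**2 + 235*D)
z(-390) - (169 - 238)*(-336) = (610 + (-390)**2 + 235*(-390)) - (169 - 238)*(-336) = (610 + 152100 - 91650) - (-69)*(-336) = 61060 - 1*23184 = 61060 - 23184 = 37876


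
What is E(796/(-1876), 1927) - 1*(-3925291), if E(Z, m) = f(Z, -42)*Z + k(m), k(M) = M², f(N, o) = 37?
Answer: 3582505417/469 ≈ 7.6386e+6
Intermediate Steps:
E(Z, m) = m² + 37*Z (E(Z, m) = 37*Z + m² = m² + 37*Z)
E(796/(-1876), 1927) - 1*(-3925291) = (1927² + 37*(796/(-1876))) - 1*(-3925291) = (3713329 + 37*(796*(-1/1876))) + 3925291 = (3713329 + 37*(-199/469)) + 3925291 = (3713329 - 7363/469) + 3925291 = 1741543938/469 + 3925291 = 3582505417/469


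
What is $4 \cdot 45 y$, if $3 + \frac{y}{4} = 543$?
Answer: $388800$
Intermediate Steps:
$y = 2160$ ($y = -12 + 4 \cdot 543 = -12 + 2172 = 2160$)
$4 \cdot 45 y = 4 \cdot 45 \cdot 2160 = 180 \cdot 2160 = 388800$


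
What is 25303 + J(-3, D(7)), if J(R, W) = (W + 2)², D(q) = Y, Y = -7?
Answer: 25328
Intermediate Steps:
D(q) = -7
J(R, W) = (2 + W)²
25303 + J(-3, D(7)) = 25303 + (2 - 7)² = 25303 + (-5)² = 25303 + 25 = 25328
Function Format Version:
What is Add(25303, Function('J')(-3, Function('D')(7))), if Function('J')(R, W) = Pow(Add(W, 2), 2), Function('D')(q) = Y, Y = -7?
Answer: 25328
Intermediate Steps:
Function('D')(q) = -7
Function('J')(R, W) = Pow(Add(2, W), 2)
Add(25303, Function('J')(-3, Function('D')(7))) = Add(25303, Pow(Add(2, -7), 2)) = Add(25303, Pow(-5, 2)) = Add(25303, 25) = 25328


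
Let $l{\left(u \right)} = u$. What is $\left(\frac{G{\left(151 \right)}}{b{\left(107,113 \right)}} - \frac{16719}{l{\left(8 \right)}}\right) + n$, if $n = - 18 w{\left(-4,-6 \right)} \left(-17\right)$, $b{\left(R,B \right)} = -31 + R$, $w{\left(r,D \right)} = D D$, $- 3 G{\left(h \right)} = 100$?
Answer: $\frac{4070113}{456} \approx 8925.7$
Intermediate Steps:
$G{\left(h \right)} = - \frac{100}{3}$ ($G{\left(h \right)} = \left(- \frac{1}{3}\right) 100 = - \frac{100}{3}$)
$w{\left(r,D \right)} = D^{2}$
$n = 11016$ ($n = - 18 \left(-6\right)^{2} \left(-17\right) = \left(-18\right) 36 \left(-17\right) = \left(-648\right) \left(-17\right) = 11016$)
$\left(\frac{G{\left(151 \right)}}{b{\left(107,113 \right)}} - \frac{16719}{l{\left(8 \right)}}\right) + n = \left(- \frac{100}{3 \left(-31 + 107\right)} - \frac{16719}{8}\right) + 11016 = \left(- \frac{100}{3 \cdot 76} - \frac{16719}{8}\right) + 11016 = \left(\left(- \frac{100}{3}\right) \frac{1}{76} - \frac{16719}{8}\right) + 11016 = \left(- \frac{25}{57} - \frac{16719}{8}\right) + 11016 = - \frac{953183}{456} + 11016 = \frac{4070113}{456}$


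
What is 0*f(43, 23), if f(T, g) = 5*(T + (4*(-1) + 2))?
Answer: 0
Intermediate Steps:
f(T, g) = -10 + 5*T (f(T, g) = 5*(T + (-4 + 2)) = 5*(T - 2) = 5*(-2 + T) = -10 + 5*T)
0*f(43, 23) = 0*(-10 + 5*43) = 0*(-10 + 215) = 0*205 = 0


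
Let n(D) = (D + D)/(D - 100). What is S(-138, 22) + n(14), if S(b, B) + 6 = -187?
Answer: -8313/43 ≈ -193.33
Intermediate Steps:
S(b, B) = -193 (S(b, B) = -6 - 187 = -193)
n(D) = 2*D/(-100 + D) (n(D) = (2*D)/(-100 + D) = 2*D/(-100 + D))
S(-138, 22) + n(14) = -193 + 2*14/(-100 + 14) = -193 + 2*14/(-86) = -193 + 2*14*(-1/86) = -193 - 14/43 = -8313/43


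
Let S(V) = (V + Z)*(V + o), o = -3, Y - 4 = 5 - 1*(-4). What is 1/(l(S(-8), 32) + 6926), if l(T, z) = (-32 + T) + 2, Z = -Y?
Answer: 1/7127 ≈ 0.00014031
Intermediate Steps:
Y = 13 (Y = 4 + (5 - 1*(-4)) = 4 + (5 + 4) = 4 + 9 = 13)
Z = -13 (Z = -1*13 = -13)
S(V) = (-13 + V)*(-3 + V) (S(V) = (V - 13)*(V - 3) = (-13 + V)*(-3 + V))
l(T, z) = -30 + T
1/(l(S(-8), 32) + 6926) = 1/((-30 + (39 + (-8)**2 - 16*(-8))) + 6926) = 1/((-30 + (39 + 64 + 128)) + 6926) = 1/((-30 + 231) + 6926) = 1/(201 + 6926) = 1/7127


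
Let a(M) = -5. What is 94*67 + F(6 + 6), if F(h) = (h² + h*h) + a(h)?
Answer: 6581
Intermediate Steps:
F(h) = -5 + 2*h² (F(h) = (h² + h*h) - 5 = (h² + h²) - 5 = 2*h² - 5 = -5 + 2*h²)
94*67 + F(6 + 6) = 94*67 + (-5 + 2*(6 + 6)²) = 6298 + (-5 + 2*12²) = 6298 + (-5 + 2*144) = 6298 + (-5 + 288) = 6298 + 283 = 6581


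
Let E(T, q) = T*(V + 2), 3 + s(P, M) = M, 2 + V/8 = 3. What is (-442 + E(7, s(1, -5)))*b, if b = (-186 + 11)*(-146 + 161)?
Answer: 976500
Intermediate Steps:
V = 8 (V = -16 + 8*3 = -16 + 24 = 8)
s(P, M) = -3 + M
b = -2625 (b = -175*15 = -2625)
E(T, q) = 10*T (E(T, q) = T*(8 + 2) = T*10 = 10*T)
(-442 + E(7, s(1, -5)))*b = (-442 + 10*7)*(-2625) = (-442 + 70)*(-2625) = -372*(-2625) = 976500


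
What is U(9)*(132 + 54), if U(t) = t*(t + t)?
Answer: 30132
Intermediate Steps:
U(t) = 2*t² (U(t) = t*(2*t) = 2*t²)
U(9)*(132 + 54) = (2*9²)*(132 + 54) = (2*81)*186 = 162*186 = 30132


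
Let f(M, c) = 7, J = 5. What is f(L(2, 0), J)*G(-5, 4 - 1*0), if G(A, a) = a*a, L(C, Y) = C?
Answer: 112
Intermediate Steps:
G(A, a) = a²
f(L(2, 0), J)*G(-5, 4 - 1*0) = 7*(4 - 1*0)² = 7*(4 + 0)² = 7*4² = 7*16 = 112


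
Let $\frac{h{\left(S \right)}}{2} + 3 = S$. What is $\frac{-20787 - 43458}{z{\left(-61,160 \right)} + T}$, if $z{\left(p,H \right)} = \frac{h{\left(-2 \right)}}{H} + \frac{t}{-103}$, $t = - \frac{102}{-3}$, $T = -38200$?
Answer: $\frac{35291920}{20984749} \approx 1.6818$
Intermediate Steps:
$t = 34$ ($t = \left(-102\right) \left(- \frac{1}{3}\right) = 34$)
$h{\left(S \right)} = -6 + 2 S$
$z{\left(p,H \right)} = - \frac{34}{103} - \frac{10}{H}$ ($z{\left(p,H \right)} = \frac{-6 + 2 \left(-2\right)}{H} + \frac{34}{-103} = \frac{-6 - 4}{H} + 34 \left(- \frac{1}{103}\right) = - \frac{10}{H} - \frac{34}{103} = - \frac{34}{103} - \frac{10}{H}$)
$\frac{-20787 - 43458}{z{\left(-61,160 \right)} + T} = \frac{-20787 - 43458}{\left(- \frac{34}{103} - \frac{10}{160}\right) - 38200} = - \frac{64245}{\left(- \frac{34}{103} - \frac{1}{16}\right) - 38200} = - \frac{64245}{- \frac{647}{1648} - 38200} = - \frac{64245}{- \frac{62954247}{1648}} = \left(-64245\right) \left(- \frac{1648}{62954247}\right) = \frac{35291920}{20984749}$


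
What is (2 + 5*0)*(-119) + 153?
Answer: -85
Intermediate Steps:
(2 + 5*0)*(-119) + 153 = (2 + 0)*(-119) + 153 = 2*(-119) + 153 = -238 + 153 = -85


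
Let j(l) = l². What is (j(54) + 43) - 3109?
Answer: -150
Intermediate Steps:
(j(54) + 43) - 3109 = (54² + 43) - 3109 = (2916 + 43) - 3109 = 2959 - 3109 = -150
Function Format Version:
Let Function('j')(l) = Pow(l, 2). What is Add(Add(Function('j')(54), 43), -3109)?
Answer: -150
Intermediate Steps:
Add(Add(Function('j')(54), 43), -3109) = Add(Add(Pow(54, 2), 43), -3109) = Add(Add(2916, 43), -3109) = Add(2959, -3109) = -150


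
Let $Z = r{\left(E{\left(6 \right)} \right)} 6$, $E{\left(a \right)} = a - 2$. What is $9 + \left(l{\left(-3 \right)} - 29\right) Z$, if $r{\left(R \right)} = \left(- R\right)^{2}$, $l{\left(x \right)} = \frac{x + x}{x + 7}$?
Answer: $-2919$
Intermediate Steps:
$E{\left(a \right)} = -2 + a$
$l{\left(x \right)} = \frac{2 x}{7 + x}$
$r{\left(R \right)} = R^{2}$
$Z = 96$ ($Z = \left(-2 + 6\right)^{2} \cdot 6 = 4^{2} \cdot 6 = 16 \cdot 6 = 96$)
$9 + \left(l{\left(-3 \right)} - 29\right) Z = 9 + \left(2 \left(-3\right) \frac{1}{7 - 3} - 29\right) 96 = 9 + \left(2 \left(-3\right) \frac{1}{4} - 29\right) 96 = 9 + \left(- \frac{3}{2} - 29\right) 96 = 9 - 2928 = -2919$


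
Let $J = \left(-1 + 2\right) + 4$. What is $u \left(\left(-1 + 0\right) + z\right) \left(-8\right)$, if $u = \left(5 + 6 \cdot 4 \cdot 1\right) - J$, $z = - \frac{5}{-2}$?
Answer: $-288$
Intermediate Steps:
$J = 5$ ($J = 1 + 4 = 5$)
$z = \frac{5}{2}$ ($z = \left(-5\right) \left(- \frac{1}{2}\right) = \frac{5}{2} \approx 2.5$)
$u = 24$ ($u = \left(5 + 6 \cdot 4 \cdot 1\right) - 5 = \left(5 + 24 \cdot 1\right) - 5 = \left(5 + 24\right) - 5 = 29 - 5 = 24$)
$u \left(\left(-1 + 0\right) + z\right) \left(-8\right) = 24 \left(\left(-1 + 0\right) + \frac{5}{2}\right) \left(-8\right) = 24 \left(-1 + \frac{5}{2}\right) \left(-8\right) = 24 \cdot \frac{3}{2} \left(-8\right) = 36 \left(-8\right) = -288$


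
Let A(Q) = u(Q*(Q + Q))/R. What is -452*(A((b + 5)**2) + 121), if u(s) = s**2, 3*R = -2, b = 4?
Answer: 116742652660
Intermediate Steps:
R = -2/3 (R = (1/3)*(-2) = -2/3 ≈ -0.66667)
A(Q) = -6*Q**4 (A(Q) = (Q*(Q + Q))**2/(-2/3) = (Q*(2*Q))**2*(-3/2) = (2*Q**2)**2*(-3/2) = (4*Q**4)*(-3/2) = -6*Q**4)
-452*(A((b + 5)**2) + 121) = -452*(-6*(4 + 5)**8 + 121) = -452*(-6*(9**2)**4 + 121) = -452*(-6*81**4 + 121) = -452*(-6*43046721 + 121) = -452*(-258280326 + 121) = -452*(-258280205) = 116742652660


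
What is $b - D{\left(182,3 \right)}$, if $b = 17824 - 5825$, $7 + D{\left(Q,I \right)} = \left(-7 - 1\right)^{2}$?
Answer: $11942$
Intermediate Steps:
$D{\left(Q,I \right)} = 57$ ($D{\left(Q,I \right)} = -7 + \left(-7 - 1\right)^{2} = -7 + \left(-8\right)^{2} = -7 + 64 = 57$)
$b = 11999$ ($b = 17824 - 5825 = 11999$)
$b - D{\left(182,3 \right)} = 11999 - 57 = 11942$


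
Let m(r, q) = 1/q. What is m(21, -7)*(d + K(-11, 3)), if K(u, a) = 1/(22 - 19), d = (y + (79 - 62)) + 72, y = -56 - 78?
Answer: 134/21 ≈ 6.3810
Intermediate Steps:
y = -134
d = -45 (d = (-134 + (79 - 62)) + 72 = (-134 + 17) + 72 = -117 + 72 = -45)
K(u, a) = ⅓ (K(u, a) = 1/3 = ⅓)
m(21, -7)*(d + K(-11, 3)) = (-45 + ⅓)/(-7) = -⅐*(-134/3) = 134/21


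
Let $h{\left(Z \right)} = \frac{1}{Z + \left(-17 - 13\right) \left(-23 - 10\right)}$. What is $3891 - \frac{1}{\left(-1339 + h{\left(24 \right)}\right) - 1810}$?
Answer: $\frac{12424294749}{3193085} \approx 3891.0$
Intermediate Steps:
$h{\left(Z \right)} = \frac{1}{990 + Z}$ ($h{\left(Z \right)} = \frac{1}{Z - -990} = \frac{1}{Z + 990} = \frac{1}{990 + Z}$)
$3891 - \frac{1}{\left(-1339 + h{\left(24 \right)}\right) - 1810} = 3891 - \frac{1}{\left(-1339 + \frac{1}{990 + 24}\right) - 1810} = 3891 - \frac{1}{\left(-1339 + \frac{1}{1014}\right) - 1810} = 3891 - \frac{1}{- \frac{1357745}{1014} - 1810} = 3891 - \frac{1}{- \frac{3193085}{1014}} = 3891 - - \frac{1014}{3193085} = 3891 + \frac{1014}{3193085} = \frac{12424294749}{3193085}$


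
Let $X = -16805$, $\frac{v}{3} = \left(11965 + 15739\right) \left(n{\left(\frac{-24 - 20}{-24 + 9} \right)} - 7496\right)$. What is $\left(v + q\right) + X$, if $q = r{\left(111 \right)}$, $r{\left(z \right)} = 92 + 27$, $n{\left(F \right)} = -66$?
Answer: $-628509630$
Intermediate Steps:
$r{\left(z \right)} = 119$
$q = 119$
$v = -628492944$ ($v = 3 \left(11965 + 15739\right) \left(-66 - 7496\right) = 3 \cdot 27704 \left(-7562\right) = 3 \left(-209497648\right) = -628492944$)
$\left(v + q\right) + X = \left(-628492944 + 119\right) - 16805 = -628492825 - 16805 = -628509630$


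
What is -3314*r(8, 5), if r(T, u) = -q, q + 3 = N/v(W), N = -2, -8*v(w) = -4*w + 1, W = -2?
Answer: -36454/9 ≈ -4050.4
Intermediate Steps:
v(w) = -⅛ + w/2 (v(w) = -(-4*w + 1)/8 = -(1 - 4*w)/8 = -⅛ + w/2)
q = -11/9 (q = -3 - 2/(-⅛ + (½)*(-2)) = -3 - 2/(-⅛ - 1) = -3 - 2/(-9/8) = -3 - 2*(-8/9) = -3 + 16/9 = -11/9 ≈ -1.2222)
r(T, u) = 11/9 (r(T, u) = -1*(-11/9) = 11/9)
-3314*r(8, 5) = -3314*11/9 = -36454/9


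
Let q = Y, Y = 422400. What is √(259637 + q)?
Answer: √682037 ≈ 825.86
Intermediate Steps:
q = 422400
√(259637 + q) = √(259637 + 422400) = √682037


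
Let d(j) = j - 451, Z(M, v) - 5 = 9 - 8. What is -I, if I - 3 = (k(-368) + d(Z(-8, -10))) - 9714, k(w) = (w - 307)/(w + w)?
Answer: 7474141/736 ≈ 10155.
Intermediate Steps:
Z(M, v) = 6 (Z(M, v) = 5 + (9 - 8) = 5 + 1 = 6)
d(j) = -451 + j
k(w) = (-307 + w)/(2*w) (k(w) = (-307 + w)/((2*w)) = (-307 + w)*(1/(2*w)) = (-307 + w)/(2*w))
I = -7474141/736 (I = 3 + (((1/2)*(-307 - 368)/(-368) + (-451 + 6)) - 9714) = 3 + (((1/2)*(-1/368)*(-675) - 445) - 9714) = 3 + ((675/736 - 445) - 9714) = 3 + (-326845/736 - 9714) = 3 - 7476349/736 = -7474141/736 ≈ -10155.)
-I = -1*(-7474141/736) = 7474141/736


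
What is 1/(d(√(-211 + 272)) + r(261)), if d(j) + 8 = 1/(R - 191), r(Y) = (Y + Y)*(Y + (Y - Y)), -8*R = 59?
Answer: 1587/216203350 ≈ 7.3403e-6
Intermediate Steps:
R = -59/8 (R = -⅛*59 = -59/8 ≈ -7.3750)
r(Y) = 2*Y² (r(Y) = (2*Y)*(Y + 0) = (2*Y)*Y = 2*Y²)
d(j) = -12704/1587 (d(j) = -8 + 1/(-59/8 - 191) = -8 + 1/(-1587/8) = -8 - 8/1587 = -12704/1587)
1/(d(√(-211 + 272)) + r(261)) = 1/(-12704/1587 + 2*261²) = 1/(-12704/1587 + 2*68121) = 1/(-12704/1587 + 136242) = 1/(216203350/1587) = 1587/216203350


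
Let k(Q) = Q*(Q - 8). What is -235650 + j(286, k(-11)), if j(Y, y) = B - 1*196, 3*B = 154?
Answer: -707384/3 ≈ -2.3579e+5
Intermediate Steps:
B = 154/3 (B = (⅓)*154 = 154/3 ≈ 51.333)
k(Q) = Q*(-8 + Q)
j(Y, y) = -434/3 (j(Y, y) = 154/3 - 1*196 = 154/3 - 196 = -434/3)
-235650 + j(286, k(-11)) = -235650 - 434/3 = -707384/3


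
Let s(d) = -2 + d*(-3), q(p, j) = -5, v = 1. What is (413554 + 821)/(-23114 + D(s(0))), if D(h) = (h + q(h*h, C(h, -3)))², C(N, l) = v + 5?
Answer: -82875/4613 ≈ -17.966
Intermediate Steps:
C(N, l) = 6 (C(N, l) = 1 + 5 = 6)
s(d) = -2 - 3*d
D(h) = (-5 + h)² (D(h) = (h - 5)² = (-5 + h)²)
(413554 + 821)/(-23114 + D(s(0))) = (413554 + 821)/(-23114 + (-5 + (-2 - 3*0))²) = 414375/(-23114 + (-5 + (-2 + 0))²) = 414375/(-23114 + (-5 - 2)²) = 414375/(-23114 + (-7)²) = 414375/(-23114 + 49) = 414375/(-23065) = 414375*(-1/23065) = -82875/4613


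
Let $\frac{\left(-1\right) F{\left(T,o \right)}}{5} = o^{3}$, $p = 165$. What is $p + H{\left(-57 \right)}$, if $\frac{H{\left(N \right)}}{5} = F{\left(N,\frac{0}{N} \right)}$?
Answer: $165$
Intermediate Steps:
$F{\left(T,o \right)} = - 5 o^{3}$
$H{\left(N \right)} = 0$ ($H{\left(N \right)} = 5 \left(- 5 \left(\frac{0}{N}\right)^{3}\right) = 5 \left(- 5 \cdot 0^{3}\right) = 5 \left(\left(-5\right) 0\right) = 5 \cdot 0 = 0$)
$p + H{\left(-57 \right)} = 165 + 0 = 165$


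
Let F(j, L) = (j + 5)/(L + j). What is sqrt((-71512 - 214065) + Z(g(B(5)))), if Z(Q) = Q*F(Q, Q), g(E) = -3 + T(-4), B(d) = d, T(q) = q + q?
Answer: 2*I*sqrt(71395) ≈ 534.4*I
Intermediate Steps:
T(q) = 2*q
F(j, L) = (5 + j)/(L + j)
g(E) = -11 (g(E) = -3 + 2*(-4) = -3 - 8 = -11)
Z(Q) = 5/2 + Q/2 (Z(Q) = Q*((5 + Q)/(Q + Q)) = Q*((5 + Q)/((2*Q))) = Q*((1/(2*Q))*(5 + Q)) = Q*((5 + Q)/(2*Q)) = 5/2 + Q/2)
sqrt((-71512 - 214065) + Z(g(B(5)))) = sqrt((-71512 - 214065) + (5/2 + (1/2)*(-11))) = sqrt(-285577 + (5/2 - 11/2)) = sqrt(-285577 - 3) = sqrt(-285580) = 2*I*sqrt(71395)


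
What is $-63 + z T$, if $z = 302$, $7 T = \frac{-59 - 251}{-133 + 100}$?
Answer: $\frac{79067}{231} \approx 342.28$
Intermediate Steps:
$T = \frac{310}{231}$ ($T = \frac{\left(-59 - 251\right) \frac{1}{-133 + 100}}{7} = \frac{\left(-310\right) \frac{1}{-33}}{7} = \frac{\left(-310\right) \left(- \frac{1}{33}\right)}{7} = \frac{1}{7} \cdot \frac{310}{33} = \frac{310}{231} \approx 1.342$)
$-63 + z T = -63 + 302 \cdot \frac{310}{231} = -63 + \frac{93620}{231} = \frac{79067}{231}$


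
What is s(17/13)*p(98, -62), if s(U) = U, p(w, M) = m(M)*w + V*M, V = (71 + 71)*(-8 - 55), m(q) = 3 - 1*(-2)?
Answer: 9437414/13 ≈ 7.2596e+5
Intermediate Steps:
m(q) = 5 (m(q) = 3 + 2 = 5)
V = -8946 (V = 142*(-63) = -8946)
p(w, M) = -8946*M + 5*w (p(w, M) = 5*w - 8946*M = -8946*M + 5*w)
s(17/13)*p(98, -62) = (17/13)*(-8946*(-62) + 5*98) = (17*(1/13))*(554652 + 490) = (17/13)*555142 = 9437414/13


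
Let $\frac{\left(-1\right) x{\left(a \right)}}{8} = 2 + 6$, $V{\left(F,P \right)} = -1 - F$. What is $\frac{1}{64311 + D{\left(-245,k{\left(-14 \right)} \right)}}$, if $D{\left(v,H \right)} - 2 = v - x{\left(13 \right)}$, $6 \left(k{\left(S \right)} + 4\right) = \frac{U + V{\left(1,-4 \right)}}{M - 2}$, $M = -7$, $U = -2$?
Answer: $\frac{1}{64132} \approx 1.5593 \cdot 10^{-5}$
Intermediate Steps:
$x{\left(a \right)} = -64$ ($x{\left(a \right)} = - 8 \left(2 + 6\right) = \left(-8\right) 8 = -64$)
$k{\left(S \right)} = - \frac{106}{27}$ ($k{\left(S \right)} = -4 + \frac{\left(-2 - 2\right) \frac{1}{-7 - 2}}{6} = -4 + \frac{\left(-2 - 2\right) \frac{1}{-9}}{6} = -4 + \frac{\left(-2 - 2\right) \left(- \frac{1}{9}\right)}{6} = -4 + \frac{\left(-4\right) \left(- \frac{1}{9}\right)}{6} = -4 + \frac{1}{6} \cdot \frac{4}{9} = -4 + \frac{2}{27} = - \frac{106}{27}$)
$D{\left(v,H \right)} = 66 + v$ ($D{\left(v,H \right)} = 2 + \left(v - -64\right) = 2 + \left(v + 64\right) = 2 + \left(64 + v\right) = 66 + v$)
$\frac{1}{64311 + D{\left(-245,k{\left(-14 \right)} \right)}} = \frac{1}{64311 + \left(66 - 245\right)} = \frac{1}{64311 - 179} = \frac{1}{64132}$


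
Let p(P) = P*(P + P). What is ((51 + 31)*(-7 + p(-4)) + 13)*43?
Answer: 88709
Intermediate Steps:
p(P) = 2*P² (p(P) = P*(2*P) = 2*P²)
((51 + 31)*(-7 + p(-4)) + 13)*43 = ((51 + 31)*(-7 + 2*(-4)²) + 13)*43 = (82*(-7 + 2*16) + 13)*43 = (82*(-7 + 32) + 13)*43 = (82*25 + 13)*43 = (2050 + 13)*43 = 2063*43 = 88709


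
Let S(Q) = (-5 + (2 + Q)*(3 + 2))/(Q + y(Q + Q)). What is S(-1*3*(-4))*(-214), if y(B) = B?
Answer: -6955/18 ≈ -386.39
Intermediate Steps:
S(Q) = (5 + 5*Q)/(3*Q) (S(Q) = (-5 + (2 + Q)*(3 + 2))/(Q + (Q + Q)) = (-5 + (2 + Q)*5)/(Q + 2*Q) = (-5 + (10 + 5*Q))/((3*Q)) = (5 + 5*Q)*(1/(3*Q)) = (5 + 5*Q)/(3*Q))
S(-1*3*(-4))*(-214) = (5*(1 - 1*3*(-4))/(3*((-1*3*(-4)))))*(-214) = (5*(1 - 3*(-4))/(3*((-3*(-4)))))*(-214) = ((5/3)*(1 + 12)/12)*(-214) = ((5/3)*(1/12)*13)*(-214) = (65/36)*(-214) = -6955/18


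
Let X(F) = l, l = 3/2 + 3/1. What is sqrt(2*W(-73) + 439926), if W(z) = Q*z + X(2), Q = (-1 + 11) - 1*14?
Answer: sqrt(440519) ≈ 663.72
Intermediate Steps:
l = 9/2 (l = 3*(1/2) + 3*1 = 3/2 + 3 = 9/2 ≈ 4.5000)
X(F) = 9/2
Q = -4 (Q = 10 - 14 = -4)
W(z) = 9/2 - 4*z (W(z) = -4*z + 9/2 = 9/2 - 4*z)
sqrt(2*W(-73) + 439926) = sqrt(2*(9/2 - 4*(-73)) + 439926) = sqrt(2*(9/2 + 292) + 439926) = sqrt(2*(593/2) + 439926) = sqrt(593 + 439926) = sqrt(440519)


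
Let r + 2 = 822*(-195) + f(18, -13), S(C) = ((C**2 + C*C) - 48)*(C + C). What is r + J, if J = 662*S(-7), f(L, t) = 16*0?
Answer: -623692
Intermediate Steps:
S(C) = 2*C*(-48 + 2*C**2) (S(C) = ((C**2 + C**2) - 48)*(2*C) = (2*C**2 - 48)*(2*C) = (-48 + 2*C**2)*(2*C) = 2*C*(-48 + 2*C**2))
f(L, t) = 0
J = -463400 (J = 662*(4*(-7)*(-24 + (-7)**2)) = 662*(4*(-7)*(-24 + 49)) = 662*(4*(-7)*25) = 662*(-700) = -463400)
r = -160292 (r = -2 + (822*(-195) + 0) = -2 + (-160290 + 0) = -2 - 160290 = -160292)
r + J = -160292 - 463400 = -623692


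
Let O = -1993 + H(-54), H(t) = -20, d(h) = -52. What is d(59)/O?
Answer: 52/2013 ≈ 0.025832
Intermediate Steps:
O = -2013 (O = -1993 - 20 = -2013)
d(59)/O = -52/(-2013) = -52*(-1/2013) = 52/2013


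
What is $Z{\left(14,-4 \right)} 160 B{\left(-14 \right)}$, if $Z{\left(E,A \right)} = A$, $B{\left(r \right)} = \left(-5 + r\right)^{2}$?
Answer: $-231040$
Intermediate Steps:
$Z{\left(14,-4 \right)} 160 B{\left(-14 \right)} = \left(-4\right) 160 \left(-5 - 14\right)^{2} = - 640 \left(-19\right)^{2} = \left(-640\right) 361 = -231040$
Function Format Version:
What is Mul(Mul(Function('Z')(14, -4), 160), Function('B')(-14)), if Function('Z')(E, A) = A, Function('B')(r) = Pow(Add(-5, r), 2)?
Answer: -231040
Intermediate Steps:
Mul(Mul(Function('Z')(14, -4), 160), Function('B')(-14)) = Mul(Mul(-4, 160), Pow(Add(-5, -14), 2)) = Mul(-640, Pow(-19, 2)) = Mul(-640, 361) = -231040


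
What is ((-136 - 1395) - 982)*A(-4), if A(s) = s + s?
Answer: 20104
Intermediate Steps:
A(s) = 2*s
((-136 - 1395) - 982)*A(-4) = ((-136 - 1395) - 982)*(2*(-4)) = (-1531 - 982)*(-8) = -2513*(-8) = 20104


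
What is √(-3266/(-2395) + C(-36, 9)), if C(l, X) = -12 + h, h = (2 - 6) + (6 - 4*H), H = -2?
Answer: 2*I*√912495/2395 ≈ 0.7977*I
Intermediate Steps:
h = 10 (h = (2 - 6) + (6 - 4*(-2)) = -4 + (6 + 8) = -4 + 14 = 10)
C(l, X) = -2 (C(l, X) = -12 + 10 = -2)
√(-3266/(-2395) + C(-36, 9)) = √(-3266/(-2395) - 2) = √(-3266*(-1/2395) - 2) = √(3266/2395 - 2) = √(-1524/2395) = 2*I*√912495/2395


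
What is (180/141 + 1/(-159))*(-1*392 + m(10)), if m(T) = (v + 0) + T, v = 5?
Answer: -3578861/7473 ≈ -478.91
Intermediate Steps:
m(T) = 5 + T (m(T) = (5 + 0) + T = 5 + T)
(180/141 + 1/(-159))*(-1*392 + m(10)) = (180/141 + 1/(-159))*(-1*392 + (5 + 10)) = (180*(1/141) + 1*(-1/159))*(-392 + 15) = (60/47 - 1/159)*(-377) = (9493/7473)*(-377) = -3578861/7473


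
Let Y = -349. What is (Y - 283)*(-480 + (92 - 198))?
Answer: 370352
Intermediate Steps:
(Y - 283)*(-480 + (92 - 198)) = (-349 - 283)*(-480 + (92 - 198)) = -632*(-480 - 106) = -632*(-586) = 370352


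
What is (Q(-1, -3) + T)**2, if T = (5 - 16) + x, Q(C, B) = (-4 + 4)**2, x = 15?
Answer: 16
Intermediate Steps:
Q(C, B) = 0 (Q(C, B) = 0**2 = 0)
T = 4 (T = (5 - 16) + 15 = -11 + 15 = 4)
(Q(-1, -3) + T)**2 = (0 + 4)**2 = 4**2 = 16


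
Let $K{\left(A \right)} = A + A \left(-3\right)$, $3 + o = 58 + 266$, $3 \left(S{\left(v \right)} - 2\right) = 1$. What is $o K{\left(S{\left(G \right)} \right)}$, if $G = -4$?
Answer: $-1498$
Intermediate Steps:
$S{\left(v \right)} = \frac{7}{3}$ ($S{\left(v \right)} = 2 + \frac{1}{3} \cdot 1 = 2 + \frac{1}{3} = \frac{7}{3}$)
$o = 321$ ($o = -3 + \left(58 + 266\right) = -3 + 324 = 321$)
$K{\left(A \right)} = - 2 A$ ($K{\left(A \right)} = A - 3 A = - 2 A$)
$o K{\left(S{\left(G \right)} \right)} = 321 \left(\left(-2\right) \frac{7}{3}\right) = 321 \left(- \frac{14}{3}\right) = -1498$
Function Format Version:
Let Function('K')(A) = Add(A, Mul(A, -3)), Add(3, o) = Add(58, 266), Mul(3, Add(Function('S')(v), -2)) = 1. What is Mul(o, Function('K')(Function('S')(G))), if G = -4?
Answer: -1498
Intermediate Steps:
Function('S')(v) = Rational(7, 3) (Function('S')(v) = Add(2, Mul(Rational(1, 3), 1)) = Add(2, Rational(1, 3)) = Rational(7, 3))
o = 321 (o = Add(-3, Add(58, 266)) = Add(-3, 324) = 321)
Function('K')(A) = Mul(-2, A) (Function('K')(A) = Add(A, Mul(-3, A)) = Mul(-2, A))
Mul(o, Function('K')(Function('S')(G))) = Mul(321, Mul(-2, Rational(7, 3))) = Mul(321, Rational(-14, 3)) = -1498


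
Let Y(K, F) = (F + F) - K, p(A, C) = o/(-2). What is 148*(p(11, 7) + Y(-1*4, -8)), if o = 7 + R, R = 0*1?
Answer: -2294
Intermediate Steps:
R = 0
o = 7 (o = 7 + 0 = 7)
p(A, C) = -7/2 (p(A, C) = 7/(-2) = 7*(-1/2) = -7/2)
Y(K, F) = -K + 2*F (Y(K, F) = 2*F - K = -K + 2*F)
148*(p(11, 7) + Y(-1*4, -8)) = 148*(-7/2 + (-(-1)*4 + 2*(-8))) = 148*(-7/2 + (-1*(-4) - 16)) = 148*(-7/2 + (4 - 16)) = 148*(-7/2 - 12) = 148*(-31/2) = -2294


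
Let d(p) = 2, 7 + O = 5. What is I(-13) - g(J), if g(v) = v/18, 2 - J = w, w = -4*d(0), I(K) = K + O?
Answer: -140/9 ≈ -15.556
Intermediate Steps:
O = -2 (O = -7 + 5 = -2)
I(K) = -2 + K (I(K) = K - 2 = -2 + K)
w = -8 (w = -4*2 = -8)
J = 10 (J = 2 - 1*(-8) = 2 + 8 = 10)
g(v) = v/18 (g(v) = v*(1/18) = v/18)
I(-13) - g(J) = (-2 - 13) - 10/18 = -15 - 1*5/9 = -15 - 5/9 = -140/9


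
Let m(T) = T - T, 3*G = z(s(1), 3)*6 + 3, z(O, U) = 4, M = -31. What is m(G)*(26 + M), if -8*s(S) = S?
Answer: 0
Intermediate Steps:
s(S) = -S/8
G = 9 (G = (4*6 + 3)/3 = (24 + 3)/3 = (⅓)*27 = 9)
m(T) = 0
m(G)*(26 + M) = 0*(26 - 31) = 0*(-5) = 0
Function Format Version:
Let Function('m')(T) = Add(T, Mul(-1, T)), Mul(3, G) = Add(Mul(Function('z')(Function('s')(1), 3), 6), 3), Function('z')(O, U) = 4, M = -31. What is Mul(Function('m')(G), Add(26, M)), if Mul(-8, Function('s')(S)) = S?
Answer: 0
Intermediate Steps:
Function('s')(S) = Mul(Rational(-1, 8), S)
G = 9 (G = Mul(Rational(1, 3), Add(Mul(4, 6), 3)) = Mul(Rational(1, 3), Add(24, 3)) = Mul(Rational(1, 3), 27) = 9)
Function('m')(T) = 0
Mul(Function('m')(G), Add(26, M)) = Mul(0, Add(26, -31)) = Mul(0, -5) = 0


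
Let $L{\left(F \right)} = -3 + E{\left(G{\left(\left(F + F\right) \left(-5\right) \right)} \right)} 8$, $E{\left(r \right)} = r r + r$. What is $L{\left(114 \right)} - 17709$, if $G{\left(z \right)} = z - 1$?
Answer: $10388208$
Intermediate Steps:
$G{\left(z \right)} = -1 + z$
$E{\left(r \right)} = r + r^{2}$ ($E{\left(r \right)} = r^{2} + r = r + r^{2}$)
$L{\left(F \right)} = -3 - 80 F \left(-1 - 10 F\right)$ ($L{\left(F \right)} = -3 + \left(-1 + \left(F + F\right) \left(-5\right)\right) \left(1 + \left(-1 + \left(F + F\right) \left(-5\right)\right)\right) 8 = -3 + \left(-1 + 2 F \left(-5\right)\right) \left(1 + \left(-1 + 2 F \left(-5\right)\right)\right) 8 = -3 + \left(-1 - 10 F\right) \left(1 - \left(1 + 10 F\right)\right) 8 = -3 + \left(-1 - 10 F\right) \left(- 10 F\right) 8 = -3 + - 10 F \left(-1 - 10 F\right) 8 = -3 - 80 F \left(-1 - 10 F\right)$)
$L{\left(114 \right)} - 17709 = \left(-3 + 80 \cdot 114 \left(1 + 10 \cdot 114\right)\right) - 17709 = \left(-3 + 80 \cdot 114 \left(1 + 1140\right)\right) - 17709 = \left(-3 + 80 \cdot 114 \cdot 1141\right) - 17709 = \left(-3 + 10405920\right) - 17709 = 10405917 - 17709 = 10388208$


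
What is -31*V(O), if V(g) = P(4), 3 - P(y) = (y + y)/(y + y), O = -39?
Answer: -62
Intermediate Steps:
P(y) = 2 (P(y) = 3 - (y + y)/(y + y) = 3 - 2*y/(2*y) = 3 - 2*y*1/(2*y) = 3 - 1*1 = 3 - 1 = 2)
V(g) = 2
-31*V(O) = -31*2 = -62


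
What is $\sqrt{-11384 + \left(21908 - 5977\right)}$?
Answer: $\sqrt{4547} \approx 67.431$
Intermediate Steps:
$\sqrt{-11384 + \left(21908 - 5977\right)} = \sqrt{-11384 + 15931} = \sqrt{4547}$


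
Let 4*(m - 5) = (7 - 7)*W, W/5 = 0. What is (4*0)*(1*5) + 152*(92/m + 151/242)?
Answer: 1749444/605 ≈ 2891.6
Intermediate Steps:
W = 0 (W = 5*0 = 0)
m = 5 (m = 5 + ((7 - 7)*0)/4 = 5 + (0*0)/4 = 5 + (1/4)*0 = 5 + 0 = 5)
(4*0)*(1*5) + 152*(92/m + 151/242) = (4*0)*(1*5) + 152*(92/5 + 151/242) = 0*5 + 152*(92*(1/5) + 151*(1/242)) = 0 + 152*(92/5 + 151/242) = 0 + 152*(23019/1210) = 0 + 1749444/605 = 1749444/605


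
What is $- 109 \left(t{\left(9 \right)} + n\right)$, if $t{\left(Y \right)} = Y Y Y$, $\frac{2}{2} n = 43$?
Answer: $-84148$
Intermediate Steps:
$n = 43$
$t{\left(Y \right)} = Y^{3}$ ($t{\left(Y \right)} = Y^{2} Y = Y^{3}$)
$- 109 \left(t{\left(9 \right)} + n\right) = - 109 \left(9^{3} + 43\right) = - 109 \left(729 + 43\right) = \left(-109\right) 772 = -84148$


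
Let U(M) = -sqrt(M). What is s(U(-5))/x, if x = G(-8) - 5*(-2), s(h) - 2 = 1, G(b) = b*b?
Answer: 3/74 ≈ 0.040541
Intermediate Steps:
G(b) = b**2
s(h) = 3 (s(h) = 2 + 1 = 3)
x = 74 (x = (-8)**2 - 5*(-2) = 64 - 1*(-10) = 64 + 10 = 74)
s(U(-5))/x = 3/74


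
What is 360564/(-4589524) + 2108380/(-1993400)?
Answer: -129940111109/114359464270 ≈ -1.1362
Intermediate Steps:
360564/(-4589524) + 2108380/(-1993400) = 360564*(-1/4589524) + 2108380*(-1/1993400) = -90141/1147381 - 105419/99670 = -129940111109/114359464270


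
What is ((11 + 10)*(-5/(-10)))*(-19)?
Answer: -399/2 ≈ -199.50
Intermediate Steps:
((11 + 10)*(-5/(-10)))*(-19) = (21*(-5*(-⅒)))*(-19) = (21*(½))*(-19) = (21/2)*(-19) = -399/2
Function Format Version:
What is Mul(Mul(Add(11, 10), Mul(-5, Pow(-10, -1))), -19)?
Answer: Rational(-399, 2) ≈ -199.50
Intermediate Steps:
Mul(Mul(Add(11, 10), Mul(-5, Pow(-10, -1))), -19) = Mul(Mul(21, Mul(-5, Rational(-1, 10))), -19) = Mul(Mul(21, Rational(1, 2)), -19) = Mul(Rational(21, 2), -19) = Rational(-399, 2)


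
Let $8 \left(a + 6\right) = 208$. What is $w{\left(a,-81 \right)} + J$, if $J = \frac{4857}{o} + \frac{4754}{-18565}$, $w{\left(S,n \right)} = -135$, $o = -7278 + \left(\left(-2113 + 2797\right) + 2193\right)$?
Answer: $- \frac{3713736278}{27234855} \approx -136.36$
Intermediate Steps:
$a = 20$ ($a = -6 + \frac{1}{8} \cdot 208 = -6 + 26 = 20$)
$o = -4401$ ($o = -7278 + \left(684 + 2193\right) = -7278 + 2877 = -4401$)
$J = - \frac{37030853}{27234855}$ ($J = \frac{4857}{-4401} + \frac{4754}{-18565} = 4857 \left(- \frac{1}{4401}\right) + 4754 \left(- \frac{1}{18565}\right) = - \frac{1619}{1467} - \frac{4754}{18565} = - \frac{37030853}{27234855} \approx -1.3597$)
$w{\left(a,-81 \right)} + J = -135 - \frac{37030853}{27234855} = - \frac{3713736278}{27234855}$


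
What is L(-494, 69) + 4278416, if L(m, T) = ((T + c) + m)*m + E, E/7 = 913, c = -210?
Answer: 4598497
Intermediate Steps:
E = 6391 (E = 7*913 = 6391)
L(m, T) = 6391 + m*(-210 + T + m) (L(m, T) = ((T - 210) + m)*m + 6391 = ((-210 + T) + m)*m + 6391 = (-210 + T + m)*m + 6391 = m*(-210 + T + m) + 6391 = 6391 + m*(-210 + T + m))
L(-494, 69) + 4278416 = (6391 + (-494)**2 - 210*(-494) + 69*(-494)) + 4278416 = (6391 + 244036 + 103740 - 34086) + 4278416 = 320081 + 4278416 = 4598497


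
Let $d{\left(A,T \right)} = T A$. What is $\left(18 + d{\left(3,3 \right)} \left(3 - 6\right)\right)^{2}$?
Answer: $81$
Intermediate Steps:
$d{\left(A,T \right)} = A T$
$\left(18 + d{\left(3,3 \right)} \left(3 - 6\right)\right)^{2} = \left(18 + 3 \cdot 3 \left(3 - 6\right)\right)^{2} = \left(18 + 9 \left(-3\right)\right)^{2} = \left(18 - 27\right)^{2} = \left(-9\right)^{2} = 81$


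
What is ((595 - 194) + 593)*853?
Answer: 847882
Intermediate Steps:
((595 - 194) + 593)*853 = (401 + 593)*853 = 994*853 = 847882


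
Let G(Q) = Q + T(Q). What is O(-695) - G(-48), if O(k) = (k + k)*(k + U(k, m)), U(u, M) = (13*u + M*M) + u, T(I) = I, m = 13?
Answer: 14255936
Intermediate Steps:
U(u, M) = M² + 14*u (U(u, M) = (13*u + M²) + u = (M² + 13*u) + u = M² + 14*u)
G(Q) = 2*Q (G(Q) = Q + Q = 2*Q)
O(k) = 2*k*(169 + 15*k) (O(k) = (k + k)*(k + (13² + 14*k)) = (2*k)*(k + (169 + 14*k)) = (2*k)*(169 + 15*k) = 2*k*(169 + 15*k))
O(-695) - G(-48) = 2*(-695)*(169 + 15*(-695)) - 2*(-48) = 2*(-695)*(169 - 10425) - 1*(-96) = 2*(-695)*(-10256) + 96 = 14255840 + 96 = 14255936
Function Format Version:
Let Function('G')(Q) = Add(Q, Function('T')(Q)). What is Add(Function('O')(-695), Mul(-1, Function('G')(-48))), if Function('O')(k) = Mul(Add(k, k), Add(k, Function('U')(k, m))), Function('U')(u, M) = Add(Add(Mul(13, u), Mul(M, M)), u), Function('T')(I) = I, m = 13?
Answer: 14255936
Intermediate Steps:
Function('U')(u, M) = Add(Pow(M, 2), Mul(14, u)) (Function('U')(u, M) = Add(Add(Mul(13, u), Pow(M, 2)), u) = Add(Add(Pow(M, 2), Mul(13, u)), u) = Add(Pow(M, 2), Mul(14, u)))
Function('G')(Q) = Mul(2, Q) (Function('G')(Q) = Add(Q, Q) = Mul(2, Q))
Function('O')(k) = Mul(2, k, Add(169, Mul(15, k))) (Function('O')(k) = Mul(Add(k, k), Add(k, Add(Pow(13, 2), Mul(14, k)))) = Mul(Mul(2, k), Add(k, Add(169, Mul(14, k)))) = Mul(Mul(2, k), Add(169, Mul(15, k))) = Mul(2, k, Add(169, Mul(15, k))))
Add(Function('O')(-695), Mul(-1, Function('G')(-48))) = Add(Mul(2, -695, Add(169, Mul(15, -695))), Mul(-1, Mul(2, -48))) = Add(Mul(2, -695, Add(169, -10425)), Mul(-1, -96)) = Add(Mul(2, -695, -10256), 96) = Add(14255840, 96) = 14255936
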